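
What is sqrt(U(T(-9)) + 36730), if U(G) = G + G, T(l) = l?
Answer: 2*sqrt(9178) ≈ 191.60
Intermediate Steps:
U(G) = 2*G
sqrt(U(T(-9)) + 36730) = sqrt(2*(-9) + 36730) = sqrt(-18 + 36730) = sqrt(36712) = 2*sqrt(9178)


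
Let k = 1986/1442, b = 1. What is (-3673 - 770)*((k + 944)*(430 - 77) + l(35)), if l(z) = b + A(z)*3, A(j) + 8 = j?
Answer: -1069296467889/721 ≈ -1.4831e+9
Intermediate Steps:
A(j) = -8 + j
k = 993/721 (k = 1986*(1/1442) = 993/721 ≈ 1.3773)
l(z) = -23 + 3*z (l(z) = 1 + (-8 + z)*3 = 1 + (-24 + 3*z) = -23 + 3*z)
(-3673 - 770)*((k + 944)*(430 - 77) + l(35)) = (-3673 - 770)*((993/721 + 944)*(430 - 77) + (-23 + 3*35)) = -4443*((681617/721)*353 + (-23 + 105)) = -4443*(240610801/721 + 82) = -4443*240669923/721 = -1069296467889/721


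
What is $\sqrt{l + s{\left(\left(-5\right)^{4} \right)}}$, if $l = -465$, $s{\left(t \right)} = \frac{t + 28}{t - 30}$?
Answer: $\frac{i \sqrt{164233090}}{595} \approx 21.538 i$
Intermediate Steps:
$s{\left(t \right)} = \frac{28 + t}{-30 + t}$
$\sqrt{l + s{\left(\left(-5\right)^{4} \right)}} = \sqrt{-465 + \frac{28 + \left(-5\right)^{4}}{-30 + \left(-5\right)^{4}}} = \sqrt{-465 + \frac{28 + 625}{-30 + 625}} = \sqrt{-465 + \frac{1}{595} \cdot 653} = \sqrt{-465 + \frac{653}{595}} = \sqrt{- \frac{276022}{595}} = \frac{i \sqrt{164233090}}{595}$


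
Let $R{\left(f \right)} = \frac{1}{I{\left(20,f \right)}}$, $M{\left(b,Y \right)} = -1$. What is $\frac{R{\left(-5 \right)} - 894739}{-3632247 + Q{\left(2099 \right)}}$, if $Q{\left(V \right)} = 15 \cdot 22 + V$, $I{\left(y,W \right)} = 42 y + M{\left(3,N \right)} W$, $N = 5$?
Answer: $\frac{378027227}{1533598105} \approx 0.2465$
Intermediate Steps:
$I{\left(y,W \right)} = - W + 42 y$ ($I{\left(y,W \right)} = 42 y - W = - W + 42 y$)
$R{\left(f \right)} = \frac{1}{840 - f}$ ($R{\left(f \right)} = \frac{1}{- f + 42 \cdot 20} = \frac{1}{- f + 840} = \frac{1}{840 - f}$)
$Q{\left(V \right)} = 330 + V$
$\frac{R{\left(-5 \right)} - 894739}{-3632247 + Q{\left(2099 \right)}} = \frac{\frac{1}{840 - -5} - 894739}{-3632247 + \left(330 + 2099\right)} = \frac{\frac{1}{840 + 5} - 894739}{-3632247 + 2429} = \frac{\frac{1}{845} - 894739}{-3629818} = \left(\frac{1}{845} - 894739\right) \left(- \frac{1}{3629818}\right) = \left(- \frac{756054454}{845}\right) \left(- \frac{1}{3629818}\right) = \frac{378027227}{1533598105}$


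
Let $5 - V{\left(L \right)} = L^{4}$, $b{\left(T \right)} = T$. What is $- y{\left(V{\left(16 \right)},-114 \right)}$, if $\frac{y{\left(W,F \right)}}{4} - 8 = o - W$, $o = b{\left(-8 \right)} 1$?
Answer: $-262124$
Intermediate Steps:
$V{\left(L \right)} = 5 - L^{4}$
$o = -8$ ($o = \left(-8\right) 1 = -8$)
$y{\left(W,F \right)} = - 4 W$ ($y{\left(W,F \right)} = 32 + 4 \left(-8 - W\right) = 32 - \left(32 + 4 W\right) = - 4 W$)
$- y{\left(V{\left(16 \right)},-114 \right)} = - \left(-4\right) \left(5 - 16^{4}\right) = - \left(-4\right) \left(5 - 65536\right) = - \left(-4\right) \left(-65531\right) = \left(-1\right) 262124 = -262124$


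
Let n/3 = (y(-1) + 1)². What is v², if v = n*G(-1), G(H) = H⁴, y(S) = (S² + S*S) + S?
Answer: 144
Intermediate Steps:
y(S) = S + 2*S² (y(S) = (S² + S²) + S = 2*S² + S = S + 2*S²)
n = 12 (n = 3*(-(1 + 2*(-1)) + 1)² = 3*(-(1 - 2) + 1)² = 3*(-1*(-1) + 1)² = 3*(1 + 1)² = 3*2² = 3*4 = 12)
v = 12 (v = 12*(-1)⁴ = 12*1 = 12)
v² = 12² = 144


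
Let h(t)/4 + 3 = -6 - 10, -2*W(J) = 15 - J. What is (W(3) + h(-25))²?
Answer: 6724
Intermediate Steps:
W(J) = -15/2 + J/2 (W(J) = -(15 - J)/2 = -15/2 + J/2)
h(t) = -76 (h(t) = -12 + 4*(-6 - 10) = -12 + 4*(-16) = -12 - 64 = -76)
(W(3) + h(-25))² = ((-15/2 + (½)*3) - 76)² = ((-15/2 + 3/2) - 76)² = (-6 - 76)² = (-82)² = 6724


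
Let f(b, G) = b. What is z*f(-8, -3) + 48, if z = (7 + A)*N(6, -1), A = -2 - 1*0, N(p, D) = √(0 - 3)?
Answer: 48 - 40*I*√3 ≈ 48.0 - 69.282*I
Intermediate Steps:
N(p, D) = I*√3 (N(p, D) = √(-3) = I*√3)
A = -2 (A = -2 + 0 = -2)
z = 5*I*√3 (z = (7 - 2)*(I*√3) = 5*(I*√3) = 5*I*√3 ≈ 8.6602*I)
z*f(-8, -3) + 48 = (5*I*√3)*(-8) + 48 = -40*I*√3 + 48 = 48 - 40*I*√3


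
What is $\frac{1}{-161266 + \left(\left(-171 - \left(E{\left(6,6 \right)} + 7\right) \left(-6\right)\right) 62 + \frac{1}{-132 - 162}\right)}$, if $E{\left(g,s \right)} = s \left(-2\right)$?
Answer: $- \frac{294}{51076033} \approx -5.7561 \cdot 10^{-6}$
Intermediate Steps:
$E{\left(g,s \right)} = - 2 s$
$\frac{1}{-161266 + \left(\left(-171 - \left(E{\left(6,6 \right)} + 7\right) \left(-6\right)\right) 62 + \frac{1}{-132 - 162}\right)} = \frac{1}{-161266 + \left(\left(-171 - \left(\left(-2\right) 6 + 7\right) \left(-6\right)\right) 62 + \frac{1}{-132 - 162}\right)} = \frac{1}{-161266 + \left(\left(-171 - \left(-12 + 7\right) \left(-6\right)\right) 62 + \frac{1}{-294}\right)} = \frac{1}{-161266 + \left(\left(-171 - \left(-5\right) \left(-6\right)\right) 62 - \frac{1}{294}\right)} = \frac{1}{-161266 + \left(\left(-171 - 30\right) 62 - \frac{1}{294}\right)} = \frac{1}{-161266 - \frac{3663829}{294}} = \frac{1}{- \frac{51076033}{294}} = - \frac{294}{51076033}$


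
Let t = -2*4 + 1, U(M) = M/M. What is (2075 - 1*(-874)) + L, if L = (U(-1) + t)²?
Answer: 2985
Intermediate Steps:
U(M) = 1
t = -7 (t = -8 + 1 = -7)
L = 36 (L = (1 - 7)² = (-6)² = 36)
(2075 - 1*(-874)) + L = (2075 - 1*(-874)) + 36 = (2075 + 874) + 36 = 2949 + 36 = 2985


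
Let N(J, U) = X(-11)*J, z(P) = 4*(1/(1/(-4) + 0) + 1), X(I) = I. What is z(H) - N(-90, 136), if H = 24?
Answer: -1002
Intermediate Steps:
z(P) = -12 (z(P) = 4*(1/(-¼ + 0) + 1) = 4*(1/(-¼) + 1) = 4*(-4 + 1) = 4*(-3) = -12)
N(J, U) = -11*J
z(H) - N(-90, 136) = -12 - (-11)*(-90) = -12 - 1*990 = -12 - 990 = -1002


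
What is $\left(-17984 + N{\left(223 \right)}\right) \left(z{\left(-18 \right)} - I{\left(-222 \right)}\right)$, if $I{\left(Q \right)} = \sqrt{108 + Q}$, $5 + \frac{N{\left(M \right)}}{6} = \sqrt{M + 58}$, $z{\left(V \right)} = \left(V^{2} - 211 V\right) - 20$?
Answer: $- 2 \left(4102 - i \sqrt{114}\right) \left(9007 - 3 \sqrt{281}\right) \approx -7.3481 \cdot 10^{7} + 1.9126 \cdot 10^{5} i$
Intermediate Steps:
$z{\left(V \right)} = -20 + V^{2} - 211 V$
$N{\left(M \right)} = -30 + 6 \sqrt{58 + M}$ ($N{\left(M \right)} = -30 + 6 \sqrt{M + 58} = -30 + 6 \sqrt{58 + M}$)
$\left(-17984 + N{\left(223 \right)}\right) \left(z{\left(-18 \right)} - I{\left(-222 \right)}\right) = \left(-17984 - \left(30 - 6 \sqrt{58 + 223}\right)\right) \left(\left(-20 + \left(-18\right)^{2} - -3798\right) - \sqrt{108 - 222}\right) = \left(-17984 - \left(30 - 6 \sqrt{281}\right)\right) \left(\left(-20 + 324 + 3798\right) - \sqrt{-114}\right) = \left(-18014 + 6 \sqrt{281}\right) \left(4102 - i \sqrt{114}\right)$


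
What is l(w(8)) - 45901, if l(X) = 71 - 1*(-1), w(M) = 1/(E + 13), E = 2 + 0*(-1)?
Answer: -45829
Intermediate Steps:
E = 2 (E = 2 + 0 = 2)
w(M) = 1/15 (w(M) = 1/(2 + 13) = 1/15)
l(X) = 72 (l(X) = 71 + 1 = 72)
l(w(8)) - 45901 = 72 - 45901 = -45829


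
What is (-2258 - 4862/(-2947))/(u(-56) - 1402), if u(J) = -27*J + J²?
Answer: -1108244/1594327 ≈ -0.69512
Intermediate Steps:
u(J) = J² - 27*J
(-2258 - 4862/(-2947))/(u(-56) - 1402) = (-2258 - 4862/(-2947))/(-56*(-27 - 56) - 1402) = (-2258 - 4862*(-1/2947))/(-56*(-83) - 1402) = (-2258 + 4862/2947)/(4648 - 1402) = -6649464/2947/3246 = -6649464/2947*1/3246 = -1108244/1594327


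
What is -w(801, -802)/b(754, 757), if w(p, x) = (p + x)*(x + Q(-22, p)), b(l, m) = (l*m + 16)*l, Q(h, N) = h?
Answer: -206/107594669 ≈ -1.9146e-6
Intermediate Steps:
b(l, m) = l*(16 + l*m) (b(l, m) = (16 + l*m)*l = l*(16 + l*m))
w(p, x) = (-22 + x)*(p + x) (w(p, x) = (p + x)*(x - 22) = (p + x)*(-22 + x) = (-22 + x)*(p + x))
-w(801, -802)/b(754, 757) = -((-802)² - 22*801 - 22*(-802) + 801*(-802))/(754*(16 + 754*757)) = -(643204 - 17622 + 17644 - 642402)/(754*(16 + 570778)) = -824/(754*570794) = -824/430378676 = -1*206/107594669 = -206/107594669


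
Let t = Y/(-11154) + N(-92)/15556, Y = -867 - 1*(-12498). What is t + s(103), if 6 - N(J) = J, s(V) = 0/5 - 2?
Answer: -21952583/7229651 ≈ -3.0365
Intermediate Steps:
s(V) = -2 (s(V) = 0*(⅕) - 2 = 0 - 2 = -2)
Y = 11631 (Y = -867 + 12498 = 11631)
N(J) = 6 - J
t = -7493281/7229651 (t = 11631/(-11154) + (6 - 1*(-92))/15556 = 11631*(-1/11154) + (6 + 92)*(1/15556) = -3877/3718 + 98*(1/15556) = -3877/3718 + 49/7778 = -7493281/7229651 ≈ -1.0365)
t + s(103) = -7493281/7229651 - 2 = -21952583/7229651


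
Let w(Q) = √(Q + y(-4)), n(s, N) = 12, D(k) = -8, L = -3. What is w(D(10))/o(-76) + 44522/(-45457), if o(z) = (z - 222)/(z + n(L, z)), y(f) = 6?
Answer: -44522/45457 + 32*I*√2/149 ≈ -0.97943 + 0.30372*I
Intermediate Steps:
o(z) = (-222 + z)/(12 + z) (o(z) = (z - 222)/(z + 12) = (-222 + z)/(12 + z))
w(Q) = √(6 + Q) (w(Q) = √(Q + 6) = √(6 + Q))
w(D(10))/o(-76) + 44522/(-45457) = √(6 - 8)/(((-222 - 76)/(12 - 76))) + 44522/(-45457) = √(-2)/((-298/(-64))) + 44522*(-1/45457) = (I*√2)/((-1/64*(-298))) - 44522/45457 = (I*√2)/(149/32) - 44522/45457 = (I*√2)*(32/149) - 44522/45457 = 32*I*√2/149 - 44522/45457 = -44522/45457 + 32*I*√2/149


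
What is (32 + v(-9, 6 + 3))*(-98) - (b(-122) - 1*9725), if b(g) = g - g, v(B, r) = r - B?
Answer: 4825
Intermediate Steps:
b(g) = 0
(32 + v(-9, 6 + 3))*(-98) - (b(-122) - 1*9725) = (32 + ((6 + 3) - 1*(-9)))*(-98) - (0 - 1*9725) = (32 + (9 + 9))*(-98) - (0 - 9725) = (32 + 18)*(-98) - 1*(-9725) = 50*(-98) + 9725 = -4900 + 9725 = 4825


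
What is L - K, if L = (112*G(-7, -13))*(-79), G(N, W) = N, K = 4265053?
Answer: -4203117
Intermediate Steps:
L = 61936 (L = (112*(-7))*(-79) = -784*(-79) = 61936)
L - K = 61936 - 1*4265053 = 61936 - 4265053 = -4203117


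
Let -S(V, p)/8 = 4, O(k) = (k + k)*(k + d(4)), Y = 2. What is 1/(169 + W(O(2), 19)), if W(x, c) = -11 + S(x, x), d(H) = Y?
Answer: 1/126 ≈ 0.0079365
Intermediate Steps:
d(H) = 2
O(k) = 2*k*(2 + k) (O(k) = (k + k)*(k + 2) = (2*k)*(2 + k) = 2*k*(2 + k))
S(V, p) = -32 (S(V, p) = -8*4 = -32)
W(x, c) = -43 (W(x, c) = -11 - 32 = -43)
1/(169 + W(O(2), 19)) = 1/(169 - 43) = 1/126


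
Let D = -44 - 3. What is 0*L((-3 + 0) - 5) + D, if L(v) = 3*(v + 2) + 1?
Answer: -47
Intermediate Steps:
L(v) = 7 + 3*v (L(v) = 3*(2 + v) + 1 = (6 + 3*v) + 1 = 7 + 3*v)
D = -47
0*L((-3 + 0) - 5) + D = 0*(7 + 3*((-3 + 0) - 5)) - 47 = 0*(7 + 3*(-3 - 5)) - 47 = 0*(7 + 3*(-8)) - 47 = 0*(7 - 24) - 47 = 0*(-17) - 47 = 0 - 47 = -47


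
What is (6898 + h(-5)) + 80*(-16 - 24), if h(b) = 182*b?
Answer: 2788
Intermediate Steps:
(6898 + h(-5)) + 80*(-16 - 24) = (6898 + 182*(-5)) + 80*(-16 - 24) = (6898 - 910) + 80*(-40) = 5988 - 3200 = 2788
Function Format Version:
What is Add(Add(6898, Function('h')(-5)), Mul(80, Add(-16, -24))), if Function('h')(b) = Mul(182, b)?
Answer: 2788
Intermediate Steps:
Add(Add(6898, Function('h')(-5)), Mul(80, Add(-16, -24))) = Add(Add(6898, Mul(182, -5)), Mul(80, Add(-16, -24))) = Add(Add(6898, -910), Mul(80, -40)) = Add(5988, -3200) = 2788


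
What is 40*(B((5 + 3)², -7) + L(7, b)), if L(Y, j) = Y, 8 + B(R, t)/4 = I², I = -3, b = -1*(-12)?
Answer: 440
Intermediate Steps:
b = 12
B(R, t) = 4 (B(R, t) = -32 + 4*(-3)² = -32 + 4*9 = -32 + 36 = 4)
40*(B((5 + 3)², -7) + L(7, b)) = 40*(4 + 7) = 40*11 = 440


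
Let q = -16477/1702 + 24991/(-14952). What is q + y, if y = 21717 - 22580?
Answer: -11125392569/12724152 ≈ -874.35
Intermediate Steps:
y = -863
q = -144449393/12724152 (q = -16477*1/1702 + 24991*(-1/14952) = -16477/1702 - 24991/14952 = -144449393/12724152 ≈ -11.352)
q + y = -144449393/12724152 - 863 = -11125392569/12724152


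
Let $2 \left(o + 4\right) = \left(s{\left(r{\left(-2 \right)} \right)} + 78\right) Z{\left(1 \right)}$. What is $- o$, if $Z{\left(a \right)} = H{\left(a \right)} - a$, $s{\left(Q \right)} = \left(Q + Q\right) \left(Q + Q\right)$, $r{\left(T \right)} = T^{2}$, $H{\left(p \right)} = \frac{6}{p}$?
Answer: $-351$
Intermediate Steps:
$s{\left(Q \right)} = 4 Q^{2}$ ($s{\left(Q \right)} = 2 Q 2 Q = 4 Q^{2}$)
$Z{\left(a \right)} = - a + \frac{6}{a}$ ($Z{\left(a \right)} = \frac{6}{a} - a = - a + \frac{6}{a}$)
$o = 351$ ($o = -4 + \frac{\left(4 \left(\left(-2\right)^{2}\right)^{2} + 78\right) \left(\left(-1\right) 1 + \frac{6}{1}\right)}{2} = -4 + \frac{\left(4 \cdot 4^{2} + 78\right) \left(-1 + 6 \cdot 1\right)}{2} = -4 + \frac{\left(4 \cdot 16 + 78\right) \left(-1 + 6\right)}{2} = -4 + \frac{\left(64 + 78\right) 5}{2} = -4 + \frac{142 \cdot 5}{2} = -4 + \frac{1}{2} \cdot 710 = -4 + 355 = 351$)
$- o = \left(-1\right) 351 = -351$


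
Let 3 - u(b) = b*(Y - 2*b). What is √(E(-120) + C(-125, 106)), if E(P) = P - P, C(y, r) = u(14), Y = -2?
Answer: 3*√47 ≈ 20.567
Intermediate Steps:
u(b) = 3 - b*(-2 - 2*b)
C(y, r) = 423 (C(y, r) = 3 + 2*14 + 2*14² = 3 + 28 + 2*196 = 3 + 28 + 392 = 423)
E(P) = 0
√(E(-120) + C(-125, 106)) = √(0 + 423) = √423 = 3*√47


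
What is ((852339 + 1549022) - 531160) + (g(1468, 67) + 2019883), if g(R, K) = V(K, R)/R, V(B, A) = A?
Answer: 3890085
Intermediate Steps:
g(R, K) = 1 (g(R, K) = R/R = 1)
((852339 + 1549022) - 531160) + (g(1468, 67) + 2019883) = ((852339 + 1549022) - 531160) + (1 + 2019883) = (2401361 - 531160) + 2019884 = 1870201 + 2019884 = 3890085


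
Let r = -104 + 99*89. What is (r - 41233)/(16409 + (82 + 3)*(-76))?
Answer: -32526/9949 ≈ -3.2693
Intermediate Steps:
r = 8707 (r = -104 + 8811 = 8707)
(r - 41233)/(16409 + (82 + 3)*(-76)) = (8707 - 41233)/(16409 + (82 + 3)*(-76)) = -32526/(16409 + 85*(-76)) = -32526/(16409 - 6460) = -32526/9949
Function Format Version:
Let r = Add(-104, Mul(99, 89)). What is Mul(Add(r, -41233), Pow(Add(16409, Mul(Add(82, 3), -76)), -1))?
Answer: Rational(-32526, 9949) ≈ -3.2693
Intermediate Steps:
r = 8707 (r = Add(-104, 8811) = 8707)
Mul(Add(r, -41233), Pow(Add(16409, Mul(Add(82, 3), -76)), -1)) = Mul(Add(8707, -41233), Pow(Add(16409, Mul(Add(82, 3), -76)), -1)) = Mul(-32526, Pow(Add(16409, Mul(85, -76)), -1)) = Mul(-32526, Pow(Add(16409, -6460), -1)) = Mul(-32526, Pow(9949, -1)) = Mul(-32526, Rational(1, 9949)) = Rational(-32526, 9949)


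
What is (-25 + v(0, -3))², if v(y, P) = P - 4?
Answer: 1024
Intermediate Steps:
v(y, P) = -4 + P
(-25 + v(0, -3))² = (-25 + (-4 - 3))² = (-25 - 7)² = (-32)² = 1024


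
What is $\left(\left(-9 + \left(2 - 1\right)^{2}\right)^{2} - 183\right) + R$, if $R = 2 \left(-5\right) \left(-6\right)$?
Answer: $-59$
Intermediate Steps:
$R = 60$ ($R = \left(-10\right) \left(-6\right) = 60$)
$\left(\left(-9 + \left(2 - 1\right)^{2}\right)^{2} - 183\right) + R = \left(\left(-9 + \left(2 - 1\right)^{2}\right)^{2} - 183\right) + 60 = \left(\left(-9 + 1^{2}\right)^{2} - 183\right) + 60 = \left(\left(-9 + 1\right)^{2} - 183\right) + 60 = \left(\left(-8\right)^{2} - 183\right) + 60 = \left(64 - 183\right) + 60 = -119 + 60 = -59$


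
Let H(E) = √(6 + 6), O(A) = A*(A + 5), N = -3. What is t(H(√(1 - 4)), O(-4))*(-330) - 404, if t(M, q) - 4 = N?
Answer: -734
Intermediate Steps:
O(A) = A*(5 + A)
H(E) = 2*√3 (H(E) = √12 = 2*√3)
t(M, q) = 1 (t(M, q) = 4 - 3 = 1)
t(H(√(1 - 4)), O(-4))*(-330) - 404 = 1*(-330) - 404 = -330 - 404 = -734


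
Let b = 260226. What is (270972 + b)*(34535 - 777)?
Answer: 17932182084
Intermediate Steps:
(270972 + b)*(34535 - 777) = (270972 + 260226)*(34535 - 777) = 531198*33758 = 17932182084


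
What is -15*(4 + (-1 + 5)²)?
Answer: -300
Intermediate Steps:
-15*(4 + (-1 + 5)²) = -15*(4 + 4²) = -15*(4 + 16) = -15*20 = -300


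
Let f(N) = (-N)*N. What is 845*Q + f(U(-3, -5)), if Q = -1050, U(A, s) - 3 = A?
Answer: -887250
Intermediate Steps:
U(A, s) = 3 + A
f(N) = -N²
845*Q + f(U(-3, -5)) = 845*(-1050) - (3 - 3)² = -887250 - 1*0² = -887250 - 1*0 = -887250 + 0 = -887250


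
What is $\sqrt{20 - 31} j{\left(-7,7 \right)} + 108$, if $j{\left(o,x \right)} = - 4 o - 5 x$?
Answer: $108 - 7 i \sqrt{11} \approx 108.0 - 23.216 i$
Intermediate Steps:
$j{\left(o,x \right)} = - 5 x - 4 o$
$\sqrt{20 - 31} j{\left(-7,7 \right)} + 108 = \sqrt{20 - 31} \left(\left(-5\right) 7 - -28\right) + 108 = \sqrt{-11} \left(-35 + 28\right) + 108 = i \sqrt{11} \left(-7\right) + 108 = - 7 i \sqrt{11} + 108 = 108 - 7 i \sqrt{11}$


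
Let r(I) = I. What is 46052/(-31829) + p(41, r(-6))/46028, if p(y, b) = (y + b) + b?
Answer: -2118758415/1465025212 ≈ -1.4462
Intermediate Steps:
p(y, b) = y + 2*b (p(y, b) = (b + y) + b = y + 2*b)
46052/(-31829) + p(41, r(-6))/46028 = 46052/(-31829) + (41 + 2*(-6))/46028 = 46052*(-1/31829) + (41 - 12)*(1/46028) = -46052/31829 + 29*(1/46028) = -46052/31829 + 29/46028 = -2118758415/1465025212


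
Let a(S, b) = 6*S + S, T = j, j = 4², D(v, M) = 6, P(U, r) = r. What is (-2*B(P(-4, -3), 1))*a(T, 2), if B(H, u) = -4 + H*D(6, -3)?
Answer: 4928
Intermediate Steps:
j = 16
T = 16
B(H, u) = -4 + 6*H (B(H, u) = -4 + H*6 = -4 + 6*H)
a(S, b) = 7*S
(-2*B(P(-4, -3), 1))*a(T, 2) = (-2*(-4 + 6*(-3)))*(7*16) = -2*(-4 - 18)*112 = -2*(-22)*112 = 44*112 = 4928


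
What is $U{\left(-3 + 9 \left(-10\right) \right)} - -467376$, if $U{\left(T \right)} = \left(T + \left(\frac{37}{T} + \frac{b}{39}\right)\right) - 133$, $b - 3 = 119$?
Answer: $\frac{564787651}{1209} \approx 4.6715 \cdot 10^{5}$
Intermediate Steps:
$b = 122$ ($b = 3 + 119 = 122$)
$U{\left(T \right)} = - \frac{5065}{39} + T + \frac{37}{T}$ ($U{\left(T \right)} = \left(T + \left(\frac{37}{T} + \frac{122}{39}\right)\right) - 133 = \left(T + \left(\frac{122}{39} + \frac{37}{T}\right)\right) - 133 = \left(\frac{122}{39} + T + \frac{37}{T}\right) - 133 = - \frac{5065}{39} + T + \frac{37}{T}$)
$U{\left(-3 + 9 \left(-10\right) \right)} - -467376 = \left(- \frac{5065}{39} + \left(-3 + 9 \left(-10\right)\right) + \frac{37}{-3 + 9 \left(-10\right)}\right) - -467376 = \left(- \frac{5065}{39} - 93 + \frac{37}{-3 - 90}\right) + 467376 = \left(- \frac{5065}{39} - 93 + \frac{37}{-93}\right) + 467376 = \left(- \frac{5065}{39} - 93 + 37 \left(- \frac{1}{93}\right)\right) + 467376 = \left(- \frac{5065}{39} - 93 - \frac{37}{93}\right) + 467376 = - \frac{269933}{1209} + 467376 = \frac{564787651}{1209}$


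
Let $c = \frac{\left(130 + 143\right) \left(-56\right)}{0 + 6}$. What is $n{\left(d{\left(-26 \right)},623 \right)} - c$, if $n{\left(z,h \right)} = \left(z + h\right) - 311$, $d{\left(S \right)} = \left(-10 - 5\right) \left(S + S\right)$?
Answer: $3640$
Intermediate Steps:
$d{\left(S \right)} = - 30 S$ ($d{\left(S \right)} = - 15 \cdot 2 S = - 30 S$)
$n{\left(z,h \right)} = -311 + h + z$ ($n{\left(z,h \right)} = \left(h + z\right) - 311 = -311 + h + z$)
$c = -2548$ ($c = \frac{273 \left(-56\right)}{6} = \frac{1}{6} \left(-15288\right) = -2548$)
$n{\left(d{\left(-26 \right)},623 \right)} - c = \left(-311 + 623 - -780\right) - -2548 = \left(-311 + 623 + 780\right) + 2548 = 1092 + 2548 = 3640$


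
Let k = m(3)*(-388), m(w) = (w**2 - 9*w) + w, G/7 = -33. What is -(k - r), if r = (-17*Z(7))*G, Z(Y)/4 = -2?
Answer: -37236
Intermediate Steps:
Z(Y) = -8 (Z(Y) = 4*(-2) = -8)
G = -231 (G = 7*(-33) = -231)
m(w) = w**2 - 8*w
r = -31416 (r = -17*(-8)*(-231) = 136*(-231) = -31416)
k = 5820 (k = (3*(-8 + 3))*(-388) = (3*(-5))*(-388) = -15*(-388) = 5820)
-(k - r) = -(5820 - 1*(-31416)) = -(5820 + 31416) = -1*37236 = -37236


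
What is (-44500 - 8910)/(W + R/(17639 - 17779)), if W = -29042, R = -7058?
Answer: 3738700/2029411 ≈ 1.8423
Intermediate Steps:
(-44500 - 8910)/(W + R/(17639 - 17779)) = (-44500 - 8910)/(-29042 - 7058/(17639 - 17779)) = -53410/(-29042 - 7058/(-140)) = -53410/(-29042 - 7058*(-1/140)) = -53410/(-29042 + 3529/70) = -53410/(-2029411/70) = -53410*(-70/2029411) = 3738700/2029411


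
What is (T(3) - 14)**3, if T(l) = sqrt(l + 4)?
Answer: -3038 + 595*sqrt(7) ≈ -1463.8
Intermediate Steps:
T(l) = sqrt(4 + l)
(T(3) - 14)**3 = (sqrt(4 + 3) - 14)**3 = (sqrt(7) - 14)**3 = (-14 + sqrt(7))**3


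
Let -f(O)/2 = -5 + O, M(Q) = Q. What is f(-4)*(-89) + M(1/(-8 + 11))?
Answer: -4805/3 ≈ -1601.7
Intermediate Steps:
f(O) = 10 - 2*O (f(O) = -2*(-5 + O) = 10 - 2*O)
f(-4)*(-89) + M(1/(-8 + 11)) = (10 - 2*(-4))*(-89) + 1/(-8 + 11) = (10 + 8)*(-89) + 1/3 = 18*(-89) + 1/3 = -1602 + 1/3 = -4805/3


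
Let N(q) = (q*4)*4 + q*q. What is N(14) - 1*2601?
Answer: -2181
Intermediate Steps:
N(q) = q**2 + 16*q (N(q) = (4*q)*4 + q**2 = 16*q + q**2 = q**2 + 16*q)
N(14) - 1*2601 = 14*(16 + 14) - 1*2601 = 14*30 - 2601 = 420 - 2601 = -2181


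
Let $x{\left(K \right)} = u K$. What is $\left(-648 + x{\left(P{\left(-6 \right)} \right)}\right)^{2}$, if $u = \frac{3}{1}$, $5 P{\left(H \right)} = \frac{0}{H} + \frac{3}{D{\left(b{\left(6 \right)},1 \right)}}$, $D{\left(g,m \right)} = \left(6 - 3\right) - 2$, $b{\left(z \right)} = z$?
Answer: $\frac{10439361}{25} \approx 4.1757 \cdot 10^{5}$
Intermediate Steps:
$D{\left(g,m \right)} = 1$ ($D{\left(g,m \right)} = 3 - 2 = 1$)
$P{\left(H \right)} = \frac{3}{5}$ ($P{\left(H \right)} = \frac{\frac{0}{H} + \frac{3}{1}}{5} = \frac{0 + 3 \cdot 1}{5} = \frac{0 + 3}{5} = \frac{1}{5} \cdot 3 = \frac{3}{5}$)
$u = 3$ ($u = 3 \cdot 1 = 3$)
$x{\left(K \right)} = 3 K$
$\left(-648 + x{\left(P{\left(-6 \right)} \right)}\right)^{2} = \left(-648 + 3 \cdot \frac{3}{5}\right)^{2} = \left(-648 + \frac{9}{5}\right)^{2} = \left(- \frac{3231}{5}\right)^{2} = \frac{10439361}{25}$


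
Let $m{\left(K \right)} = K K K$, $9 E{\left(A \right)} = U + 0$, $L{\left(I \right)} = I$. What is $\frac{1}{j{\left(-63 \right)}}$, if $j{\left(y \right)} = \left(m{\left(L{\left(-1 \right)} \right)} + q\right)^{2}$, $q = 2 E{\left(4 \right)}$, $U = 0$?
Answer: $1$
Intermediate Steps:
$E{\left(A \right)} = 0$ ($E{\left(A \right)} = \frac{0 + 0}{9} = \frac{1}{9} \cdot 0 = 0$)
$q = 0$ ($q = 2 \cdot 0 = 0$)
$m{\left(K \right)} = K^{3}$ ($m{\left(K \right)} = K K^{2} = K^{3}$)
$j{\left(y \right)} = 1$ ($j{\left(y \right)} = \left(\left(-1\right)^{3} + 0\right)^{2} = \left(-1 + 0\right)^{2} = \left(-1\right)^{2} = 1$)
$\frac{1}{j{\left(-63 \right)}} = 1^{-1} = 1$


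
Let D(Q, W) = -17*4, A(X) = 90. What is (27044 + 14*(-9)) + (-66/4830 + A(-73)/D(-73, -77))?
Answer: 736709061/27370 ≈ 26917.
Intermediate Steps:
D(Q, W) = -68
(27044 + 14*(-9)) + (-66/4830 + A(-73)/D(-73, -77)) = (27044 + 14*(-9)) + (-66/4830 + 90/(-68)) = (27044 - 126) + (-66*1/4830 + 90*(-1/68)) = 26918 + (-11/805 - 45/34) = 26918 - 36599/27370 = 736709061/27370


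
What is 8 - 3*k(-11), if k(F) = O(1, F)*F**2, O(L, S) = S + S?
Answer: 7994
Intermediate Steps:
O(L, S) = 2*S
k(F) = 2*F**3 (k(F) = (2*F)*F**2 = 2*F**3)
8 - 3*k(-11) = 8 - 6*(-11)**3 = 8 - 6*(-1331) = 8 - 3*(-2662) = 8 + 7986 = 7994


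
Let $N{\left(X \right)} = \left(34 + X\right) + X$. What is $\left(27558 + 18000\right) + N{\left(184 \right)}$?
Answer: $45960$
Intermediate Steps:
$N{\left(X \right)} = 34 + 2 X$
$\left(27558 + 18000\right) + N{\left(184 \right)} = \left(27558 + 18000\right) + \left(34 + 2 \cdot 184\right) = 45558 + \left(34 + 368\right) = 45558 + 402 = 45960$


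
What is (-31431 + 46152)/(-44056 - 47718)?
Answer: -14721/91774 ≈ -0.16040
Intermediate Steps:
(-31431 + 46152)/(-44056 - 47718) = 14721/(-91774) = 14721*(-1/91774) = -14721/91774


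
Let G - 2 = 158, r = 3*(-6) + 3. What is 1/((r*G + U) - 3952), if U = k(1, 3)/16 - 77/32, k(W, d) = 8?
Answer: -32/203325 ≈ -0.00015738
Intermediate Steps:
r = -15 (r = -18 + 3 = -15)
G = 160 (G = 2 + 158 = 160)
U = -61/32 (U = 8/16 - 77/32 = 8*(1/16) - 77*1/32 = ½ - 77/32 = -61/32 ≈ -1.9063)
1/((r*G + U) - 3952) = 1/((-15*160 - 61/32) - 3952) = 1/((-2400 - 61/32) - 3952) = 1/(-76861/32 - 3952) = 1/(-203325/32) = -32/203325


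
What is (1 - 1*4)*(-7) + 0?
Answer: 21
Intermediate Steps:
(1 - 1*4)*(-7) + 0 = (1 - 4)*(-7) + 0 = -3*(-7) + 0 = 21 + 0 = 21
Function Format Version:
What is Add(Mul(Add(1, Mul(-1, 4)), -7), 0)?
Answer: 21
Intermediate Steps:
Add(Mul(Add(1, Mul(-1, 4)), -7), 0) = Add(Mul(Add(1, -4), -7), 0) = Add(Mul(-3, -7), 0) = Add(21, 0) = 21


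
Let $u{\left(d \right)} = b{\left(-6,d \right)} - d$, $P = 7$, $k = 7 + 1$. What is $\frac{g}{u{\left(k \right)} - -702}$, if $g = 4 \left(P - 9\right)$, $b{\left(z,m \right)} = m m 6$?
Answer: $- \frac{4}{539} \approx -0.0074212$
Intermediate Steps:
$b{\left(z,m \right)} = 6 m^{2}$ ($b{\left(z,m \right)} = m^{2} \cdot 6 = 6 m^{2}$)
$k = 8$
$u{\left(d \right)} = - d + 6 d^{2}$ ($u{\left(d \right)} = 6 d^{2} - d = - d + 6 d^{2}$)
$g = -8$ ($g = 4 \left(7 - 9\right) = 4 \left(-2\right) = -8$)
$\frac{g}{u{\left(k \right)} - -702} = - \frac{8}{8 \left(-1 + 6 \cdot 8\right) - -702} = - \frac{8}{8 \left(-1 + 48\right) + 702} = - \frac{8}{8 \cdot 47 + 702} = - \frac{8}{376 + 702} = - \frac{8}{1078} = \left(-8\right) \frac{1}{1078} = - \frac{4}{539}$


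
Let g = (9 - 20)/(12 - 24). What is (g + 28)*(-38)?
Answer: -6593/6 ≈ -1098.8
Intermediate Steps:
g = 11/12 (g = -11/(-12) = -11*(-1/12) = 11/12 ≈ 0.91667)
(g + 28)*(-38) = (11/12 + 28)*(-38) = (347/12)*(-38) = -6593/6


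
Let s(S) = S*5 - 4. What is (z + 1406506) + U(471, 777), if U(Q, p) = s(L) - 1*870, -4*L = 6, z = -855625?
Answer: 1099999/2 ≈ 5.5000e+5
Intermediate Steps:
L = -3/2 (L = -1/4*6 = -3/2 ≈ -1.5000)
s(S) = -4 + 5*S (s(S) = 5*S - 4 = -4 + 5*S)
U(Q, p) = -1763/2 (U(Q, p) = (-4 + 5*(-3/2)) - 1*870 = (-4 - 15/2) - 870 = -23/2 - 870 = -1763/2)
(z + 1406506) + U(471, 777) = (-855625 + 1406506) - 1763/2 = 550881 - 1763/2 = 1099999/2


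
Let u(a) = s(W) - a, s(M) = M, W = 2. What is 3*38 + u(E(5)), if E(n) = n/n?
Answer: 115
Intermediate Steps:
E(n) = 1
u(a) = 2 - a
3*38 + u(E(5)) = 3*38 + (2 - 1*1) = 114 + (2 - 1) = 114 + 1 = 115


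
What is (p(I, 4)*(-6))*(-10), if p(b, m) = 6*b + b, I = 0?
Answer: 0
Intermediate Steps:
p(b, m) = 7*b
(p(I, 4)*(-6))*(-10) = ((7*0)*(-6))*(-10) = (0*(-6))*(-10) = 0*(-10) = 0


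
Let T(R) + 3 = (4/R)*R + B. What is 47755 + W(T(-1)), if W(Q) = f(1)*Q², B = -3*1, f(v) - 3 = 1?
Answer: 47771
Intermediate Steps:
f(v) = 4 (f(v) = 3 + 1 = 4)
B = -3
T(R) = -2 (T(R) = -3 + ((4/R)*R - 3) = -3 + (4 - 3) = -3 + 1 = -2)
W(Q) = 4*Q²
47755 + W(T(-1)) = 47755 + 4*(-2)² = 47755 + 4*4 = 47755 + 16 = 47771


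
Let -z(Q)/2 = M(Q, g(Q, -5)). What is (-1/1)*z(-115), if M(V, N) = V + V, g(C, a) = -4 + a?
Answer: -460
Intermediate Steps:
M(V, N) = 2*V
z(Q) = -4*Q
(-1/1)*z(-115) = (-1/1)*(-4*(-115)) = -1*1*460 = -1*460 = -460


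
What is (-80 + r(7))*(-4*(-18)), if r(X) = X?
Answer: -5256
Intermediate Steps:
(-80 + r(7))*(-4*(-18)) = (-80 + 7)*(-4*(-18)) = -73*72 = -5256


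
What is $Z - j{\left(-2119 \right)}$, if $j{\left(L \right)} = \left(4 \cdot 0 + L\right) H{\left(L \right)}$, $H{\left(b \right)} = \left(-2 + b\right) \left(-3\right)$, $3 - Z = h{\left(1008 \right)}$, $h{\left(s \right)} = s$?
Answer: $13482192$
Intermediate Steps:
$Z = -1005$ ($Z = 3 - 1008 = -1005$)
$H{\left(b \right)} = 6 - 3 b$
$j{\left(L \right)} = L \left(6 - 3 L\right)$ ($j{\left(L \right)} = \left(4 \cdot 0 + L\right) \left(6 - 3 L\right) = \left(0 + L\right) \left(6 - 3 L\right) = L \left(6 - 3 L\right)$)
$Z - j{\left(-2119 \right)} = -1005 - 3 \left(-2119\right) \left(2 - -2119\right) = -1005 - 3 \left(-2119\right) \left(2 + 2119\right) = -1005 - 3 \left(-2119\right) 2121 = -1005 - -13483197 = -1005 + 13483197 = 13482192$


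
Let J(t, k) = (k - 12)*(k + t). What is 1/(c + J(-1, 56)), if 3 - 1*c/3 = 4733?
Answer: -1/11770 ≈ -8.4962e-5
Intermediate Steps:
c = -14190 (c = 9 - 3*4733 = 9 - 14199 = -14190)
J(t, k) = (-12 + k)*(k + t)
1/(c + J(-1, 56)) = 1/(-14190 + (56**2 - 12*56 - 12*(-1) + 56*(-1))) = 1/(-14190 + (3136 - 672 + 12 - 56)) = 1/(-14190 + 2420) = 1/(-11770) = -1/11770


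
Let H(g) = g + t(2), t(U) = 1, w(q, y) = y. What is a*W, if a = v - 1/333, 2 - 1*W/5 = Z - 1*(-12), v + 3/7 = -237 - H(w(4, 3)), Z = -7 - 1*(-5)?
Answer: 22511080/2331 ≈ 9657.3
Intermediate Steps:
Z = -2 (Z = -7 + 5 = -2)
H(g) = 1 + g (H(g) = g + 1 = 1 + g)
v = -1690/7 (v = -3/7 + (-237 - (1 + 3)) = -3/7 + (-237 - 1*4) = -3/7 + (-237 - 4) = -3/7 - 241 = -1690/7 ≈ -241.43)
W = -40 (W = 10 - 5*(-2 - 1*(-12)) = 10 - 5*(-2 + 12) = 10 - 5*10 = 10 - 50 = -40)
a = -562777/2331 (a = -1690/7 - 1/333 = -562777/2331 ≈ -241.43)
a*W = -562777/2331*(-40) = 22511080/2331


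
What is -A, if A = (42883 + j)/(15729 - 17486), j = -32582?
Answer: 10301/1757 ≈ 5.8628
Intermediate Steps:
A = -10301/1757 (A = (42883 - 32582)/(15729 - 17486) = 10301/(-1757) = 10301*(-1/1757) = -10301/1757 ≈ -5.8628)
-A = -1*(-10301/1757) = 10301/1757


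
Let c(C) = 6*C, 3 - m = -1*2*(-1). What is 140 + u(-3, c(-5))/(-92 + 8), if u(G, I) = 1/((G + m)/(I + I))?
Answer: 1955/14 ≈ 139.64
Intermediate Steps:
m = 1 (m = 3 - (-1*2)*(-1) = 3 - (-2)*(-1) = 3 - 1*2 = 3 - 2 = 1)
u(G, I) = 2*I/(1 + G) (u(G, I) = 1/((G + 1)/(I + I)) = 1/((1 + G)/((2*I))) = 1/((1 + G)*(1/(2*I))) = 1/((1 + G)/(2*I)) = 2*I/(1 + G))
140 + u(-3, c(-5))/(-92 + 8) = 140 + (2*(6*(-5))/(1 - 3))/(-92 + 8) = 140 + (2*(-30)/(-2))/(-84) = 140 + (2*(-30)*(-1/2))*(-1/84) = 140 + 30*(-1/84) = 140 - 5/14 = 1955/14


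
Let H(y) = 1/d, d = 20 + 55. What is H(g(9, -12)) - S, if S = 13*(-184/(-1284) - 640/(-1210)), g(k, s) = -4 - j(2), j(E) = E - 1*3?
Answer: -8472803/971025 ≈ -8.7256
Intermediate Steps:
j(E) = -3 + E (j(E) = E - 3 = -3 + E)
d = 75
g(k, s) = -3 (g(k, s) = -4 - (-3 + 2) = -4 - 1*(-1) = -4 + 1 = -3)
S = 339430/38841 (S = 13*(-184*(-1/1284) - 640*(-1/1210)) = 13*(46/321 + 64/121) = 13*(26110/38841) = 339430/38841 ≈ 8.7390)
H(y) = 1/75
H(g(9, -12)) - S = 1/75 - 1*339430/38841 = 1/75 - 339430/38841 = -8472803/971025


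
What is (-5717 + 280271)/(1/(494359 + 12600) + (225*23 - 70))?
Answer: 23197936881/431337616 ≈ 53.781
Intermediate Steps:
(-5717 + 280271)/(1/(494359 + 12600) + (225*23 - 70)) = 274554/(1/506959 + (5175 - 70)) = 274554/(1/506959 + 5105) = 274554/(2588025696/506959) = 274554*(506959/2588025696) = 23197936881/431337616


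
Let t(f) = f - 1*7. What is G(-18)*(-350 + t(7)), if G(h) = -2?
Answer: 700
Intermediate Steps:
t(f) = -7 + f (t(f) = f - 7 = -7 + f)
G(-18)*(-350 + t(7)) = -2*(-350 + (-7 + 7)) = -2*(-350 + 0) = -2*(-350) = 700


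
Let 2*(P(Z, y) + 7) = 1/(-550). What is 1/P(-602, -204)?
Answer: -1100/7701 ≈ -0.14284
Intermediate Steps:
P(Z, y) = -7701/1100 (P(Z, y) = -7 + (½)/(-550) = -7 + (½)*(-1/550) = -7 - 1/1100 = -7701/1100)
1/P(-602, -204) = 1/(-7701/1100) = -1100/7701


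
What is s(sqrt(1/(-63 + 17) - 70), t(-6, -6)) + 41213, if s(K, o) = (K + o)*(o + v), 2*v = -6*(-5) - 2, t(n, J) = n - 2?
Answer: 41165 + 3*I*sqrt(148166)/23 ≈ 41165.0 + 50.207*I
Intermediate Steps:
t(n, J) = -2 + n
v = 14 (v = (-6*(-5) - 2)/2 = (30 - 2)/2 = (1/2)*28 = 14)
s(K, o) = (14 + o)*(K + o) (s(K, o) = (K + o)*(o + 14) = (K + o)*(14 + o) = (14 + o)*(K + o))
s(sqrt(1/(-63 + 17) - 70), t(-6, -6)) + 41213 = ((-2 - 6)**2 + 14*sqrt(1/(-63 + 17) - 70) + 14*(-2 - 6) + sqrt(1/(-63 + 17) - 70)*(-2 - 6)) + 41213 = ((-8)**2 + 14*sqrt(1/(-46) - 70) + 14*(-8) + sqrt(1/(-46) - 70)*(-8)) + 41213 = (64 + 14*sqrt(-1/46 - 70) - 112 + sqrt(-1/46 - 70)*(-8)) + 41213 = (64 + 14*sqrt(-3221/46) - 112 + sqrt(-3221/46)*(-8)) + 41213 = (64 + 14*(I*sqrt(148166)/46) - 112 + (I*sqrt(148166)/46)*(-8)) + 41213 = (64 + 7*I*sqrt(148166)/23 - 112 - 4*I*sqrt(148166)/23) + 41213 = (-48 + 3*I*sqrt(148166)/23) + 41213 = 41165 + 3*I*sqrt(148166)/23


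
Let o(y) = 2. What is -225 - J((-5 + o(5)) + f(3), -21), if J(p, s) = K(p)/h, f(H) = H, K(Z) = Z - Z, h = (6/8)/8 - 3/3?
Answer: -225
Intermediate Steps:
h = -29/32 (h = (6*(1/8))*(1/8) - 3*1/3 = (3/4)*(1/8) - 1 = 3/32 - 1 = -29/32 ≈ -0.90625)
K(Z) = 0
J(p, s) = 0 (J(p, s) = 0/(-29/32) = 0*(-32/29) = 0)
-225 - J((-5 + o(5)) + f(3), -21) = -225 - 1*0 = -225 + 0 = -225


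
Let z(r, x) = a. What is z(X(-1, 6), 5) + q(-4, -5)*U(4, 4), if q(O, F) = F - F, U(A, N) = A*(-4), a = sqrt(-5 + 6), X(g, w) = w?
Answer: 1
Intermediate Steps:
a = 1 (a = sqrt(1) = 1)
z(r, x) = 1
U(A, N) = -4*A
q(O, F) = 0
z(X(-1, 6), 5) + q(-4, -5)*U(4, 4) = 1 + 0*(-4*4) = 1 + 0*(-16) = 1 + 0 = 1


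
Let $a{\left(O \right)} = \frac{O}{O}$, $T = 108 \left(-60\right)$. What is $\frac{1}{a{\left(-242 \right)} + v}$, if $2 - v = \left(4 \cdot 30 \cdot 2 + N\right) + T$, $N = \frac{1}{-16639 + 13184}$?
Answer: $\frac{3455}{21569566} \approx 0.00016018$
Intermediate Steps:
$T = -6480$
$N = - \frac{1}{3455}$ ($N = \frac{1}{-3455} = - \frac{1}{3455} \approx -0.00028944$)
$v = \frac{21566111}{3455}$ ($v = 2 - \left(\left(4 \cdot 30 \cdot 2 - \frac{1}{3455}\right) - 6480\right) = 2 - \left(\left(120 \cdot 2 - \frac{1}{3455}\right) - 6480\right) = 2 - \left(\left(240 - \frac{1}{3455}\right) - 6480\right) = 2 - \left(\frac{829199}{3455} - 6480\right) = 2 - - \frac{21559201}{3455} = 2 + \frac{21559201}{3455} = \frac{21566111}{3455} \approx 6242.0$)
$a{\left(O \right)} = 1$
$\frac{1}{a{\left(-242 \right)} + v} = \frac{1}{1 + \frac{21566111}{3455}} = \frac{1}{\frac{21569566}{3455}} = \frac{3455}{21569566}$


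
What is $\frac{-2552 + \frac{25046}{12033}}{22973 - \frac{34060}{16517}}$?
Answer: $- \frac{72399131270}{652207476339} \approx -0.11101$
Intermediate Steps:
$\frac{-2552 + \frac{25046}{12033}}{22973 - \frac{34060}{16517}} = \frac{-2552 + 25046 \cdot \frac{1}{12033}}{22973 - \frac{34060}{16517}} = \frac{-2552 + \frac{3578}{1719}}{22973 - \frac{34060}{16517}} = - \frac{4383310}{1719 \cdot \frac{379410981}{16517}} = \left(- \frac{4383310}{1719}\right) \frac{16517}{379410981} = - \frac{72399131270}{652207476339}$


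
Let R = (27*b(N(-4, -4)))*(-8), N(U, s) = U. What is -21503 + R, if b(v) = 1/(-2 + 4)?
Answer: -21611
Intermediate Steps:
b(v) = ½ (b(v) = 1/2 = ½)
R = -108 (R = (27*(½))*(-8) = (27/2)*(-8) = -108)
-21503 + R = -21503 - 108 = -21611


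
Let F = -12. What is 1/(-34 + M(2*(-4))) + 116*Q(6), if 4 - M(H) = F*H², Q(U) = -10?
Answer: -856079/738 ≈ -1160.0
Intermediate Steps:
M(H) = 4 + 12*H² (M(H) = 4 - (-12)*H² = 4 + 12*H²)
1/(-34 + M(2*(-4))) + 116*Q(6) = 1/(-34 + (4 + 12*(2*(-4))²)) + 116*(-10) = 1/(-34 + (4 + 12*(-8)²)) - 1160 = 1/(-34 + (4 + 12*64)) - 1160 = 1/(-34 + (4 + 768)) - 1160 = 1/(-34 + 772) - 1160 = 1/738 - 1160 = -856079/738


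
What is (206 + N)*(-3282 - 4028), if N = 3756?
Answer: -28962220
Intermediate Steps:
(206 + N)*(-3282 - 4028) = (206 + 3756)*(-3282 - 4028) = 3962*(-7310) = -28962220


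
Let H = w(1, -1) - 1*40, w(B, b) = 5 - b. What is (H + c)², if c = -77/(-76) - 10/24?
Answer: 3625216/3249 ≈ 1115.8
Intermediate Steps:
c = 34/57 (c = -77*(-1/76) - 10*1/24 = 77/76 - 5/12 = 34/57 ≈ 0.59649)
H = -34 (H = (5 - 1*(-1)) - 1*40 = (5 + 1) - 40 = 6 - 40 = -34)
(H + c)² = (-34 + 34/57)² = (-1904/57)² = 3625216/3249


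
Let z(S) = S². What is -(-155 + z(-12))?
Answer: 11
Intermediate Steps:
-(-155 + z(-12)) = -(-155 + (-12)²) = -(-155 + 144) = -1*(-11) = 11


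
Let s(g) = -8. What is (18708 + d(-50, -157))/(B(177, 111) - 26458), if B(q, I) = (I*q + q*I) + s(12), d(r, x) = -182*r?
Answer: 6952/3207 ≈ 2.1678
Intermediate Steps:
B(q, I) = -8 + 2*I*q (B(q, I) = (I*q + q*I) - 8 = (I*q + I*q) - 8 = 2*I*q - 8 = -8 + 2*I*q)
(18708 + d(-50, -157))/(B(177, 111) - 26458) = (18708 - 182*(-50))/((-8 + 2*111*177) - 26458) = (18708 + 9100)/((-8 + 39294) - 26458) = 27808/(39286 - 26458) = 27808/12828 = 27808*(1/12828) = 6952/3207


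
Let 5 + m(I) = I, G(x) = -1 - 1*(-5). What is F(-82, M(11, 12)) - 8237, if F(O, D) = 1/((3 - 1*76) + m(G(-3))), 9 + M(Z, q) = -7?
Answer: -609539/74 ≈ -8237.0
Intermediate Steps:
G(x) = 4 (G(x) = -1 + 5 = 4)
m(I) = -5 + I
M(Z, q) = -16 (M(Z, q) = -9 - 7 = -16)
F(O, D) = -1/74 (F(O, D) = 1/((3 - 1*76) + (-5 + 4)) = 1/((3 - 76) - 1) = 1/(-73 - 1) = 1/(-74) = -1/74)
F(-82, M(11, 12)) - 8237 = -1/74 - 8237 = -609539/74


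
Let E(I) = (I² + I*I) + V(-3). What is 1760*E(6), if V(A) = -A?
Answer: 132000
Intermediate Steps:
E(I) = 3 + 2*I² (E(I) = (I² + I*I) - 1*(-3) = (I² + I²) + 3 = 2*I² + 3 = 3 + 2*I²)
1760*E(6) = 1760*(3 + 2*6²) = 1760*(3 + 2*36) = 1760*(3 + 72) = 1760*75 = 132000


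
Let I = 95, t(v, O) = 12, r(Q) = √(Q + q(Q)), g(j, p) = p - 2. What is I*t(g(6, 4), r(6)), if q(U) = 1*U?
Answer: 1140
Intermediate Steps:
q(U) = U
g(j, p) = -2 + p
r(Q) = √2*√Q (r(Q) = √(Q + Q) = √(2*Q) = √2*√Q)
I*t(g(6, 4), r(6)) = 95*12 = 1140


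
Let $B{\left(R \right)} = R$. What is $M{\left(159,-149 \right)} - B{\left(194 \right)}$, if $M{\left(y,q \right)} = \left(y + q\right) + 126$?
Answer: $-58$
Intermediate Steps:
$M{\left(y,q \right)} = 126 + q + y$ ($M{\left(y,q \right)} = \left(q + y\right) + 126 = 126 + q + y$)
$M{\left(159,-149 \right)} - B{\left(194 \right)} = \left(126 - 149 + 159\right) - 194 = 136 - 194 = -58$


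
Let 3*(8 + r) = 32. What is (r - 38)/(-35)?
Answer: 106/105 ≈ 1.0095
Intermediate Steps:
r = 8/3 (r = -8 + (1/3)*32 = -8 + 32/3 = 8/3 ≈ 2.6667)
(r - 38)/(-35) = (8/3 - 38)/(-35) = -1/35*(-106/3) = 106/105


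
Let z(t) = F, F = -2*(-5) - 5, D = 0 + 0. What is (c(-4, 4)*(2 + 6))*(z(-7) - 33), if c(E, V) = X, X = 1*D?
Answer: 0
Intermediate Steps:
D = 0
X = 0 (X = 1*0 = 0)
c(E, V) = 0
F = 5 (F = 10 - 5 = 5)
z(t) = 5
(c(-4, 4)*(2 + 6))*(z(-7) - 33) = (0*(2 + 6))*(5 - 33) = (0*8)*(-28) = 0*(-28) = 0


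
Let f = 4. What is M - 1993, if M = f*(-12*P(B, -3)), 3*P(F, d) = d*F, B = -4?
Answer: -2185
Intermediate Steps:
P(F, d) = F*d/3 (P(F, d) = (d*F)/3 = (F*d)/3 = F*d/3)
M = -192 (M = 4*(-4*(-4)*(-3)) = 4*(-12*4) = 4*(-48) = -192)
M - 1993 = -192 - 1993 = -2185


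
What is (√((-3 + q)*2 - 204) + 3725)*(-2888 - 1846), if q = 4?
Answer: -17634150 - 4734*I*√202 ≈ -1.7634e+7 - 67283.0*I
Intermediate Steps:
(√((-3 + q)*2 - 204) + 3725)*(-2888 - 1846) = (√((-3 + 4)*2 - 204) + 3725)*(-2888 - 1846) = (√(1*2 - 204) + 3725)*(-4734) = (√(2 - 204) + 3725)*(-4734) = (√(-202) + 3725)*(-4734) = (I*√202 + 3725)*(-4734) = (3725 + I*√202)*(-4734) = -17634150 - 4734*I*√202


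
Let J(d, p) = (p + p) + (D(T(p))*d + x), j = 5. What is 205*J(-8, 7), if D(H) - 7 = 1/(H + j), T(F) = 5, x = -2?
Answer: -9184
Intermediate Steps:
D(H) = 7 + 1/(5 + H) (D(H) = 7 + 1/(H + 5) = 7 + 1/(5 + H))
J(d, p) = -2 + 2*p + 71*d/10 (J(d, p) = (p + p) + (((36 + 7*5)/(5 + 5))*d - 2) = 2*p + (((36 + 35)/10)*d - 2) = 2*p + (((⅒)*71)*d - 2) = 2*p + (71*d/10 - 2) = 2*p + (-2 + 71*d/10) = -2 + 2*p + 71*d/10)
205*J(-8, 7) = 205*(-2 + 2*7 + (71/10)*(-8)) = 205*(-2 + 14 - 284/5) = 205*(-224/5) = -9184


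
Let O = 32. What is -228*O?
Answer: -7296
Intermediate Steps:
-228*O = -228*32 = -7296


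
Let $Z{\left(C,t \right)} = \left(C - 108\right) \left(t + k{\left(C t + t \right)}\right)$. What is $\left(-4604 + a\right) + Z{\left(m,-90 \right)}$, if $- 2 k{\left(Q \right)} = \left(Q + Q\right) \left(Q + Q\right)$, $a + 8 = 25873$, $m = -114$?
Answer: $45922472841$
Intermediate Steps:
$a = 25865$ ($a = -8 + 25873 = 25865$)
$k{\left(Q \right)} = - 2 Q^{2}$ ($k{\left(Q \right)} = - \frac{\left(Q + Q\right) \left(Q + Q\right)}{2} = - \frac{2 Q 2 Q}{2} = - \frac{4 Q^{2}}{2} = - 2 Q^{2}$)
$Z{\left(C,t \right)} = \left(-108 + C\right) \left(t - 2 \left(t + C t\right)^{2}\right)$ ($Z{\left(C,t \right)} = \left(C - 108\right) \left(t - 2 \left(C t + t\right)^{2}\right) = \left(-108 + C\right) \left(t - 2 \left(t + C t\right)^{2}\right)$)
$\left(-4604 + a\right) + Z{\left(m,-90 \right)} = \left(-4604 + 25865\right) - 90 \left(-108 - 114 + 216 \left(-90\right) \left(1 - 114\right)^{2} - \left(-228\right) \left(-90\right) \left(1 - 114\right)^{2}\right) = 21261 - 90 \left(-108 - 114 + 216 \left(-90\right) \left(-113\right)^{2} - \left(-228\right) \left(-90\right) \left(-113\right)^{2}\right) = 21261 - 90 \left(-108 - 114 + 216 \left(-90\right) 12769 - \left(-228\right) \left(-90\right) 12769\right) = 21261 - 90 \left(-108 - 114 - 248229360 - 262019880\right) = 21261 - -45922451580 = 21261 + 45922451580 = 45922472841$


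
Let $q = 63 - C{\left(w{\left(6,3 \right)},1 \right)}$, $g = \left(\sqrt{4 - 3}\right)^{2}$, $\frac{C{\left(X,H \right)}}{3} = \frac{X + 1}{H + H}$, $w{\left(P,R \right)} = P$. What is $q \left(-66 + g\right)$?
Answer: $- \frac{6825}{2} \approx -3412.5$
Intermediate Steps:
$C{\left(X,H \right)} = \frac{3 \left(1 + X\right)}{2 H}$ ($C{\left(X,H \right)} = 3 \frac{X + 1}{H + H} = 3 \frac{1 + X}{2 H} = \frac{3 \left(1 + X\right)}{2 H}$)
$g = 1$ ($g = \left(\sqrt{1}\right)^{2} = 1^{2} = 1$)
$q = \frac{105}{2}$ ($q = 63 - \frac{3 \left(1 + 6\right)}{2 \cdot 1} = 63 - \frac{3}{2} \cdot 1 \cdot 7 = 63 - \frac{21}{2} = \frac{105}{2} \approx 52.5$)
$q \left(-66 + g\right) = \frac{105 \left(-66 + 1\right)}{2} = \frac{105}{2} \left(-65\right) = - \frac{6825}{2}$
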